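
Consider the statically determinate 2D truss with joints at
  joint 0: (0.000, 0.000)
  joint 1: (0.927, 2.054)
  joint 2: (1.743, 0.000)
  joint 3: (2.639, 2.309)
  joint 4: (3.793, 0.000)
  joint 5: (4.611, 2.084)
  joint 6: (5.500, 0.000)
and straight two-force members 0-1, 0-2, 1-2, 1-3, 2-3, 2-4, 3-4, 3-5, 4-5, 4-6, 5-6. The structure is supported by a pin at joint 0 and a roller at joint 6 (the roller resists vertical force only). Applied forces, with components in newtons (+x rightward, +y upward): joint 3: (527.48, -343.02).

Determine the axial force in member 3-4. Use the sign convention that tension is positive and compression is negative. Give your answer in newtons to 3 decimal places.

-392.957

N=7 nodes, M=11 members, R=3 reactions → 2N=14, M+R=14
member 0 (0-1): L=2.2535, (cx,cy)=(0.4114,0.9115)
member 1 (0-2): L=1.7430, (cx,cy)=(1.0000,0.0000)
member 2 (1-2): L=2.2102, (cx,cy)=(0.3692,-0.9293)
member 3 (1-3): L=1.7309, (cx,cy)=(0.9891,0.1473)
member 4 (2-3): L=2.4768, (cx,cy)=(0.3618,0.9323)
member 5 (2-4): L=2.0500, (cx,cy)=(1.0000,0.0000)
member 6 (3-4): L=2.5813, (cx,cy)=(0.4471,-0.8945)
member 7 (3-5): L=1.9848, (cx,cy)=(0.9936,-0.1134)
member 8 (4-5): L=2.2388, (cx,cy)=(0.3654,0.9309)
member 9 (4-6): L=1.7070, (cx,cy)=(1.0000,0.0000)
member 10 (5-6): L=2.2657, (cx,cy)=(0.3924,-0.9198)
solve A·x = −loads:
  F[0-1] = +47.1906 N (tension)
  F[0-2] = +508.0676 N (tension)
  F[1-2] = -40.7598 N (compression)
  F[1-3] = +34.8413 N (tension)
  F[2-3] = +40.6320 N (tension)
  F[2-4] = +478.3197 N (tension)
  F[3-4] = -392.9571 N (compression)
  F[3-5] = -304.6084 N (compression)
  F[4-5] = +377.6099 N (tension)
  F[4-6] = +164.6753 N (tension)
  F[5-6] = -419.6896 N (compression)
  Rx@0 = -527.4800 N
  Ry@0 = -43.0129 N
  Ry@6 = +386.0329 N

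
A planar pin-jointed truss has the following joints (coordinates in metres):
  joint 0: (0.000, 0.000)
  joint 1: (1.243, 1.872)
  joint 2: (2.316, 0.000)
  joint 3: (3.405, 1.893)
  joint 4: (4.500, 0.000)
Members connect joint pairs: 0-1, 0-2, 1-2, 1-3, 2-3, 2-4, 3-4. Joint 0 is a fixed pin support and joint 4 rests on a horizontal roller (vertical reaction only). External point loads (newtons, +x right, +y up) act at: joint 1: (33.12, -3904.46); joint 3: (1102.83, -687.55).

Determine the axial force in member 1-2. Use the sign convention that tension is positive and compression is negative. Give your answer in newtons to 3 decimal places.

N=5 nodes, M=7 members, R=3 reactions → 2N=10, M+R=10
member 0 (0-1): L=2.2471, (cx,cy)=(0.5532,0.8331)
member 1 (0-2): L=2.3160, (cx,cy)=(1.0000,0.0000)
member 2 (1-2): L=2.1577, (cx,cy)=(0.4973,-0.8676)
member 3 (1-3): L=2.1621, (cx,cy)=(1.0000,0.0097)
member 4 (2-3): L=2.1839, (cx,cy)=(0.4987,0.8668)
member 5 (2-4): L=2.1840, (cx,cy)=(1.0000,0.0000)
member 6 (3-4): L=2.1869, (cx,cy)=(0.5007,-0.8656)
solve A·x = −loads:
  F[0-1] = -3019.6092 N (compression)
  F[0-2] = +2806.2734 N (tension)
  F[1-2] = -1610.9762 N (compression)
  F[1-3] = -902.3694 N (compression)
  F[2-3] = +1612.4333 N (tension)
  F[2-4] = +1201.1141 N (tension)
  F[3-4] = -2398.8133 N (compression)
  Rx@0 = -1135.9500 N
  Ry@0 = +2515.5635 N
  Ry@4 = +2076.4465 N

-1610.976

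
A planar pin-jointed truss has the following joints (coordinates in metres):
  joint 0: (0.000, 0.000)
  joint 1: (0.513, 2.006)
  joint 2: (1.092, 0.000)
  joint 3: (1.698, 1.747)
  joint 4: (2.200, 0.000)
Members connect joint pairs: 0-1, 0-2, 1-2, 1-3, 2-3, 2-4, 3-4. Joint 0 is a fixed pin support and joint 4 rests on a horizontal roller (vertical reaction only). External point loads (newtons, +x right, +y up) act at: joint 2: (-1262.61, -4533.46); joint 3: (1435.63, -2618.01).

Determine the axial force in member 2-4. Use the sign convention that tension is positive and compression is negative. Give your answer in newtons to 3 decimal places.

1554.819

N=5 nodes, M=7 members, R=3 reactions → 2N=10, M+R=10
member 0 (0-1): L=2.0706, (cx,cy)=(0.2478,0.9688)
member 1 (0-2): L=1.0920, (cx,cy)=(1.0000,0.0000)
member 2 (1-2): L=2.0879, (cx,cy)=(0.2773,-0.9608)
member 3 (1-3): L=1.2130, (cx,cy)=(0.9769,-0.2135)
member 4 (2-3): L=1.8491, (cx,cy)=(0.3277,0.9448)
member 5 (2-4): L=1.1080, (cx,cy)=(1.0000,0.0000)
member 6 (3-4): L=1.8177, (cx,cy)=(0.2762,-0.9611)
solve A·x = −loads:
  F[0-1] = -1796.5918 N (compression)
  F[0-2] = +618.1426 N (tension)
  F[1-2] = +2041.6908 N (tension)
  F[1-3] = -1035.1852 N (compression)
  F[2-3] = +2722.1815 N (tension)
  F[2-4] = +1554.8188 N (tension)
  F[3-4] = -5629.8513 N (compression)
  Rx@0 = -173.0200 N
  Ry@0 = +1740.5769 N
  Ry@4 = +5410.8931 N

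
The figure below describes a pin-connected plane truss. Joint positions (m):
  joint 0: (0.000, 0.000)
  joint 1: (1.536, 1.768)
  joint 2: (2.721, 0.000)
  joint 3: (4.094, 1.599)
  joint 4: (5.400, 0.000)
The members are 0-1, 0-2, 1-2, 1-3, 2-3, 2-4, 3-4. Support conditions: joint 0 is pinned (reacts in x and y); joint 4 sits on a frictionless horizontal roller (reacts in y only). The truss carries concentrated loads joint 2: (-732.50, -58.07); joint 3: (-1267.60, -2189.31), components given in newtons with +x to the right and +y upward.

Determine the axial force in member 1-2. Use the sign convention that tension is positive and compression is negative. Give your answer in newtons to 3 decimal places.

N=5 nodes, M=7 members, R=3 reactions → 2N=10, M+R=10
member 0 (0-1): L=2.3420, (cx,cy)=(0.6558,0.7549)
member 1 (0-2): L=2.7210, (cx,cy)=(1.0000,0.0000)
member 2 (1-2): L=2.1284, (cx,cy)=(0.5568,-0.8307)
member 3 (1-3): L=2.5636, (cx,cy)=(0.9978,-0.0659)
member 4 (2-3): L=2.1076, (cx,cy)=(0.6515,0.7587)
member 5 (2-4): L=2.6790, (cx,cy)=(1.0000,0.0000)
member 6 (3-4): L=2.0646, (cx,cy)=(0.6326,-0.7745)
solve A·x = −loads:
  F[0-1] = -1236.7847 N (compression)
  F[0-2] = -1188.9666 N (compression)
  F[1-2] = +1243.5433 N (tension)
  F[1-3] = -1506.7644 N (compression)
  F[2-3] = -1284.9958 N (compression)
  F[2-4] = +1073.0041 N (tension)
  F[3-4] = -1696.2396 N (compression)
  Rx@0 = +2000.1000 N
  Ry@0 = +933.6483 N
  Ry@4 = +1313.7317 N

1243.543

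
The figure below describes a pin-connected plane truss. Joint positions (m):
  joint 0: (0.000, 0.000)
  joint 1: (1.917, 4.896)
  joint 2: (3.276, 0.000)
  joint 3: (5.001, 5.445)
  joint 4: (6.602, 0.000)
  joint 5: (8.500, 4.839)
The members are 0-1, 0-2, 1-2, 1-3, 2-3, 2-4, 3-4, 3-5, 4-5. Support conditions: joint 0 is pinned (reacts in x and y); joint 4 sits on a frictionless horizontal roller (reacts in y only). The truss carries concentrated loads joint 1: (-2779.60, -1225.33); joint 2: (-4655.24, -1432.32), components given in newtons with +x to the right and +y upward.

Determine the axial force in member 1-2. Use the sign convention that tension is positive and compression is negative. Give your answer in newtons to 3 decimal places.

N=6 nodes, M=9 members, R=3 reactions → 2N=12, M+R=12
member 0 (0-1): L=5.2579, (cx,cy)=(0.3646,0.9312)
member 1 (0-2): L=3.2760, (cx,cy)=(1.0000,0.0000)
member 2 (1-2): L=5.0811, (cx,cy)=(0.2675,-0.9636)
member 3 (1-3): L=3.1325, (cx,cy)=(0.9845,0.1753)
member 4 (2-3): L=5.7117, (cx,cy)=(0.3020,0.9533)
member 5 (2-4): L=3.3260, (cx,cy)=(1.0000,0.0000)
member 6 (3-4): L=5.6755, (cx,cy)=(0.2821,-0.9594)
member 7 (3-5): L=3.5511, (cx,cy)=(0.9853,-0.1707)
member 8 (4-5): L=5.1979, (cx,cy)=(0.3651,0.9310)
solve A·x = −loads:
  F[0-1] = -3922.4459 N (compression)
  F[0-2] = -6004.7439 N (compression)
  F[1-2] = +2637.8612 N (tension)
  F[1-3] = +654.1026 N (tension)
  F[2-3] = -1163.7839 N (compression)
  F[2-4] = -292.5029 N (compression)
  F[3-4] = +1036.9133 N (tension)
  F[3-5] = +0.0000 N (tension)
  F[4-5] = -0.0000 N (compression)
  Rx@0 = +7434.8400 N
  Ry@0 = +3652.4521 N
  Ry@4 = -994.8021 N

2637.861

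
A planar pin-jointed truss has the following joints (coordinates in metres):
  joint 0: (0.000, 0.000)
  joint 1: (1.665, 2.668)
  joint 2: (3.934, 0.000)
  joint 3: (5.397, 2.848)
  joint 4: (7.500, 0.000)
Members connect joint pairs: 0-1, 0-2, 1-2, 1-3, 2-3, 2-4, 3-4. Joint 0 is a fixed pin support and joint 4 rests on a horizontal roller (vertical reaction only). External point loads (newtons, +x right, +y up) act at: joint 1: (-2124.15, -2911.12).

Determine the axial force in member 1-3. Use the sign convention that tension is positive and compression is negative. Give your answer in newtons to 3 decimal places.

140.575

N=5 nodes, M=7 members, R=3 reactions → 2N=10, M+R=10
member 0 (0-1): L=3.1449, (cx,cy)=(0.5294,0.8484)
member 1 (0-2): L=3.9340, (cx,cy)=(1.0000,0.0000)
member 2 (1-2): L=3.5024, (cx,cy)=(0.6478,-0.7618)
member 3 (1-3): L=3.7363, (cx,cy)=(0.9988,0.0482)
member 4 (2-3): L=3.2018, (cx,cy)=(0.4569,0.8895)
member 5 (2-4): L=3.5660, (cx,cy)=(1.0000,0.0000)
member 6 (3-4): L=3.5403, (cx,cy)=(0.5940,-0.8045)
solve A·x = −loads:
  F[0-1] = -3560.3974 N (compression)
  F[0-2] = -239.1788 N (compression)
  F[1-2] = +152.4536 N (tension)
  F[1-3] = +140.5754 N (tension)
  F[2-3] = -130.5614 N (compression)
  F[2-4] = -80.7546 N (compression)
  F[3-4] = +135.9464 N (tension)
  Rx@0 = +2124.1500 N
  Ry@0 = +3020.4823 N
  Ry@4 = -109.3623 N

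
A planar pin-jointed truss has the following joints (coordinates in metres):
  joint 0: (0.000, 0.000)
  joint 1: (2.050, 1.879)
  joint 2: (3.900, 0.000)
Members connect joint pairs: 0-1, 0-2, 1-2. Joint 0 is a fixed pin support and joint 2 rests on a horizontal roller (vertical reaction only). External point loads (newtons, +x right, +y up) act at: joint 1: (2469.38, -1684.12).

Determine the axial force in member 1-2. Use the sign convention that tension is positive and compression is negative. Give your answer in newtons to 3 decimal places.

N=3 nodes, M=3 members, R=3 reactions → 2N=6, M+R=6
member 0 (0-1): L=2.7809, (cx,cy)=(0.7372,0.6757)
member 1 (0-2): L=3.9000, (cx,cy)=(1.0000,0.0000)
member 2 (1-2): L=2.6369, (cx,cy)=(0.7016,-0.7126)
solve A·x = −loads:
  F[0-1] = +578.4546 N (tension)
  F[0-2] = +2042.9525 N (tension)
  F[1-2] = -2911.9041 N (compression)
  Rx@0 = -2469.3800 N
  Ry@0 = -390.8572 N
  Ry@2 = +2074.9772 N

-2911.904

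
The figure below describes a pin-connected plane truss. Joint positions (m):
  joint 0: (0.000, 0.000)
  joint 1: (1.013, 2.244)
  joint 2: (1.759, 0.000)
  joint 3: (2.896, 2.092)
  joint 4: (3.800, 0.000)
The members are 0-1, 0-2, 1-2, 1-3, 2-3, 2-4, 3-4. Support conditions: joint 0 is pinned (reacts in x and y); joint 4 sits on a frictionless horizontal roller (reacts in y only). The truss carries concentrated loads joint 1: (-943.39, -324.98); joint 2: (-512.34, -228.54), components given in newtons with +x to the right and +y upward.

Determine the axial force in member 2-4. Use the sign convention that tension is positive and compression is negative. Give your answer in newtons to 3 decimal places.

N=5 nodes, M=7 members, R=3 reactions → 2N=10, M+R=10
member 0 (0-1): L=2.4621, (cx,cy)=(0.4114,0.9114)
member 1 (0-2): L=1.7590, (cx,cy)=(1.0000,0.0000)
member 2 (1-2): L=2.3648, (cx,cy)=(0.3155,-0.9489)
member 3 (1-3): L=1.8891, (cx,cy)=(0.9968,-0.0805)
member 4 (2-3): L=2.3810, (cx,cy)=(0.4775,0.8786)
member 5 (2-4): L=2.0410, (cx,cy)=(1.0000,0.0000)
member 6 (3-4): L=2.2790, (cx,cy)=(0.3967,-0.9180)
solve A·x = −loads:
  F[0-1] = -1007.4162 N (compression)
  F[0-2] = -1041.2334 N (compression)
  F[1-2] = +596.1422 N (tension)
  F[1-3] = +341.9392 N (tension)
  F[2-3] = -383.7409 N (compression)
  F[2-4] = -157.5837 N (compression)
  F[3-4] = +397.2652 N (tension)
  Rx@0 = +1455.7300 N
  Ry@0 = +918.1938 N
  Ry@4 = -364.6738 N

-157.584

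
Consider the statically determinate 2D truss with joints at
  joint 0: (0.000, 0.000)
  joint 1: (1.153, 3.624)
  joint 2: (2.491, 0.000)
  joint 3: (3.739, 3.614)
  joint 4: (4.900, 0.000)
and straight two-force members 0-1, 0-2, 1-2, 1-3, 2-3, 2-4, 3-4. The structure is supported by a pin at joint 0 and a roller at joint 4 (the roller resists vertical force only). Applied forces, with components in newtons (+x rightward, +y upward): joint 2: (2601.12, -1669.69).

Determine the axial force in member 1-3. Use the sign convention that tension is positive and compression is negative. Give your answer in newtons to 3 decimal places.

-565.049

N=5 nodes, M=7 members, R=3 reactions → 2N=10, M+R=10
member 0 (0-1): L=3.8030, (cx,cy)=(0.3032,0.9529)
member 1 (0-2): L=2.4910, (cx,cy)=(1.0000,0.0000)
member 2 (1-2): L=3.8631, (cx,cy)=(0.3464,-0.9381)
member 3 (1-3): L=2.5860, (cx,cy)=(1.0000,-0.0039)
member 4 (2-3): L=3.8234, (cx,cy)=(0.3264,0.9452)
member 5 (2-4): L=2.4090, (cx,cy)=(1.0000,0.0000)
member 6 (3-4): L=3.7959, (cx,cy)=(0.3059,-0.9521)
solve A·x = −loads:
  F[0-1] = -861.4188 N (compression)
  F[0-2] = +2862.2866 N (tension)
  F[1-2] = +877.3643 N (tension)
  F[1-3] = -565.0486 N (compression)
  F[2-3] = +895.6892 N (tension)
  F[2-4] = +272.6827 N (tension)
  F[3-4] = -891.5404 N (compression)
  Rx@0 = -2601.1200 N
  Ry@0 = +820.8741 N
  Ry@4 = +848.8159 N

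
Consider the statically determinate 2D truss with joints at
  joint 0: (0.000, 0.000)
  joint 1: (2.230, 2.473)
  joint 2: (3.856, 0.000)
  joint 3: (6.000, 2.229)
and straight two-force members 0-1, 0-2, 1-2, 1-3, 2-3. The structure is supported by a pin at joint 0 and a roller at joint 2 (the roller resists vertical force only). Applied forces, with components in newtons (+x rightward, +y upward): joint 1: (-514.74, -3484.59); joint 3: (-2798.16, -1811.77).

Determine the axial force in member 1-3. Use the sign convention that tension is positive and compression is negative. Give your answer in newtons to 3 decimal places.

N=4 nodes, M=5 members, R=3 reactions → 2N=8, M+R=8
member 0 (0-1): L=3.3300, (cx,cy)=(0.6697,0.7427)
member 1 (0-2): L=3.8560, (cx,cy)=(1.0000,0.0000)
member 2 (1-2): L=2.9597, (cx,cy)=(0.5494,-0.8356)
member 3 (1-3): L=3.7779, (cx,cy)=(0.9979,-0.0646)
member 4 (2-3): L=3.0928, (cx,cy)=(0.6932,0.7207)
solve A·x = −loads:
  F[0-1] = -3244.6390 N (compression)
  F[0-2] = -1140.0371 N (compression)
  F[1-2] = -1209.5298 N (compression)
  F[1-3] = -995.7020 N (compression)
  F[2-3] = -2603.0799 N (compression)
  Rx@0 = +3312.9000 N
  Ry@0 = +2409.6367 N
  Ry@2 = +2886.7233 N

-995.702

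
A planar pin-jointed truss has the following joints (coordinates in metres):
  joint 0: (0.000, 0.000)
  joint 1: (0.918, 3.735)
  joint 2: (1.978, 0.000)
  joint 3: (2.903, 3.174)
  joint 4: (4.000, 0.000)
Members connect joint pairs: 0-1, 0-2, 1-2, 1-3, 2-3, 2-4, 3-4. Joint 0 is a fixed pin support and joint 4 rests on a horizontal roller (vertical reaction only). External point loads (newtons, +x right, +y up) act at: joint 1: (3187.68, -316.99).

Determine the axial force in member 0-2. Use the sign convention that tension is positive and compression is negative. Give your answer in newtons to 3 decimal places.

2516.138

N=5 nodes, M=7 members, R=3 reactions → 2N=10, M+R=10
member 0 (0-1): L=3.8462, (cx,cy)=(0.2387,0.9711)
member 1 (0-2): L=1.9780, (cx,cy)=(1.0000,0.0000)
member 2 (1-2): L=3.8825, (cx,cy)=(0.2730,-0.9620)
member 3 (1-3): L=2.0628, (cx,cy)=(0.9623,-0.2720)
member 4 (2-3): L=3.3060, (cx,cy)=(0.2798,0.9601)
member 5 (2-4): L=2.0220, (cx,cy)=(1.0000,0.0000)
member 6 (3-4): L=3.3582, (cx,cy)=(0.3267,-0.9451)
solve A·x = −loads:
  F[0-1] = +2813.5722 N (tension)
  F[0-2] = +2516.1377 N (tension)
  F[1-2] = -2642.4158 N (compression)
  F[1-3] = -1865.0042 N (compression)
  F[2-3] = +2647.7759 N (tension)
  F[2-4] = +1053.8822 N (tension)
  F[3-4] = -3226.2308 N (compression)
  Rx@0 = -3187.6800 N
  Ry@0 = -2732.2554 N
  Ry@4 = +3049.2454 N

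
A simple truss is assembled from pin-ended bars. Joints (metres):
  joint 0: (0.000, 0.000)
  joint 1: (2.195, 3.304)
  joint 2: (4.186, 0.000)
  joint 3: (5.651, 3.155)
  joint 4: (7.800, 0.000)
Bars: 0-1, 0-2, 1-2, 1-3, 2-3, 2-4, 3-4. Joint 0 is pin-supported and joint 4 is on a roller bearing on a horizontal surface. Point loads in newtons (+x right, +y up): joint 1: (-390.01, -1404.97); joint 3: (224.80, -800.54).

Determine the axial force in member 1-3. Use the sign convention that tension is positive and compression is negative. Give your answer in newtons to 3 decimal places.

-427.492

N=5 nodes, M=7 members, R=3 reactions → 2N=10, M+R=10
member 0 (0-1): L=3.9667, (cx,cy)=(0.5534,0.8329)
member 1 (0-2): L=4.1860, (cx,cy)=(1.0000,0.0000)
member 2 (1-2): L=3.8575, (cx,cy)=(0.5161,-0.8565)
member 3 (1-3): L=3.4592, (cx,cy)=(0.9991,-0.0431)
member 4 (2-3): L=3.4785, (cx,cy)=(0.4212,0.9070)
member 5 (2-4): L=3.6140, (cx,cy)=(1.0000,0.0000)
member 6 (3-4): L=3.8174, (cx,cy)=(0.5630,-0.8265)
solve A·x = −loads:
  F[0-1] = -1566.0547 N (compression)
  F[0-2] = +701.3842 N (tension)
  F[1-2] = -95.8834 N (compression)
  F[1-3] = -427.4923 N (compression)
  F[2-3] = +90.5467 N (tension)
  F[2-4] = +613.7615 N (tension)
  F[3-4] = -1090.2502 N (compression)
  Rx@0 = +165.2100 N
  Ry@0 = +1304.4316 N
  Ry@4 = +901.0784 N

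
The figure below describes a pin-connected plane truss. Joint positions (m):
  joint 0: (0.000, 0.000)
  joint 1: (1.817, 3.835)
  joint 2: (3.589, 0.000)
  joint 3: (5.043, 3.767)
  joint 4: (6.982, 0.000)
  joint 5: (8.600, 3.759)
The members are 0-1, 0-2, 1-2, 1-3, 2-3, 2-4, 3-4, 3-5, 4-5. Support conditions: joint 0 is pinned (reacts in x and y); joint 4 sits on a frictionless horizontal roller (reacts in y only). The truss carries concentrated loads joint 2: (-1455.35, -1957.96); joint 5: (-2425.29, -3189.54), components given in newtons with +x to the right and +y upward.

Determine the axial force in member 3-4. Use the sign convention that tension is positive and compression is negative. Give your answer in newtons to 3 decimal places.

-492.055

N=6 nodes, M=9 members, R=3 reactions → 2N=12, M+R=12
member 0 (0-1): L=4.2437, (cx,cy)=(0.4282,0.9037)
member 1 (0-2): L=3.5890, (cx,cy)=(1.0000,0.0000)
member 2 (1-2): L=4.2246, (cx,cy)=(0.4194,-0.9078)
member 3 (1-3): L=3.2267, (cx,cy)=(0.9998,-0.0211)
member 4 (2-3): L=4.0379, (cx,cy)=(0.3601,0.9329)
member 5 (2-4): L=3.3930, (cx,cy)=(1.0000,0.0000)
member 6 (3-4): L=4.2367, (cx,cy)=(0.4577,-0.8891)
member 7 (3-5): L=3.5570, (cx,cy)=(1.0000,-0.0022)
member 8 (4-5): L=4.0924, (cx,cy)=(0.3954,0.9185)
solve A·x = −loads:
  F[0-1] = -1679.8685 N (compression)
  F[0-2] = -3161.3751 N (compression)
  F[1-2] = +1705.6325 N (tension)
  F[1-3] = -1435.0084 N (compression)
  F[2-3] = +439.0768 N (tension)
  F[2-4] = -1148.7078 N (compression)
  F[3-4] = -492.0553 N (compression)
  F[3-5] = -1051.3896 N (compression)
  F[4-5] = -3475.0345 N (compression)
  Rx@0 = +3880.6400 N
  Ry@0 = +1518.0962 N
  Ry@4 = +3629.4038 N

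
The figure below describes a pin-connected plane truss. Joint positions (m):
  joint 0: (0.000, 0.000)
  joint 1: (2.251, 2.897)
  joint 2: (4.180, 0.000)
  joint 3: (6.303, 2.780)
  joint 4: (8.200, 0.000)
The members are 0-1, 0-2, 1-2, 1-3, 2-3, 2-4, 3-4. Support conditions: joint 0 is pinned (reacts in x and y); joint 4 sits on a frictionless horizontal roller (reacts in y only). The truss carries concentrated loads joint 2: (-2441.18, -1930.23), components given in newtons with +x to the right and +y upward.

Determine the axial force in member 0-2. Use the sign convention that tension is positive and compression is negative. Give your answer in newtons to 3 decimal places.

-1705.908

N=5 nodes, M=7 members, R=3 reactions → 2N=10, M+R=10
member 0 (0-1): L=3.6687, (cx,cy)=(0.6136,0.7896)
member 1 (0-2): L=4.1800, (cx,cy)=(1.0000,0.0000)
member 2 (1-2): L=3.4805, (cx,cy)=(0.5542,-0.8324)
member 3 (1-3): L=4.0537, (cx,cy)=(0.9996,-0.0289)
member 4 (2-3): L=3.4979, (cx,cy)=(0.6069,0.7948)
member 5 (2-4): L=4.0200, (cx,cy)=(1.0000,0.0000)
member 6 (3-4): L=3.3656, (cx,cy)=(0.5637,-0.8260)
solve A·x = −loads:
  F[0-1] = -1198.3647 N (compression)
  F[0-2] = -1705.9076 N (compression)
  F[1-2] = +1185.1618 N (tension)
  F[1-3] = -1392.7119 N (compression)
  F[2-3] = +1187.4715 N (tension)
  F[2-4] = +671.4196 N (tension)
  F[3-4] = -1191.1990 N (compression)
  Rx@0 = +2441.1800 N
  Ry@0 = +946.2835 N
  Ry@4 = +983.9465 N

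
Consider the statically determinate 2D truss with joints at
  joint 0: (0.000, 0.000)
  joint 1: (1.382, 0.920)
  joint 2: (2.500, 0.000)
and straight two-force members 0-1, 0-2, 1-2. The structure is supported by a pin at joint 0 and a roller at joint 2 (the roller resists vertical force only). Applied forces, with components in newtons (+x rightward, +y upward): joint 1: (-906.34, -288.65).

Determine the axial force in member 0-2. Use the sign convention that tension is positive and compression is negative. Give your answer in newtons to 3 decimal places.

-211.408

N=3 nodes, M=3 members, R=3 reactions → 2N=6, M+R=6
member 0 (0-1): L=1.6602, (cx,cy)=(0.8324,0.5541)
member 1 (0-2): L=2.5000, (cx,cy)=(1.0000,0.0000)
member 2 (1-2): L=1.4479, (cx,cy)=(0.7722,-0.6354)
solve A·x = −loads:
  F[0-1] = -834.8323 N (compression)
  F[0-2] = -211.4082 N (compression)
  F[1-2] = +273.7847 N (tension)
  Rx@0 = +906.3400 N
  Ry@0 = +462.6174 N
  Ry@2 = -173.9674 N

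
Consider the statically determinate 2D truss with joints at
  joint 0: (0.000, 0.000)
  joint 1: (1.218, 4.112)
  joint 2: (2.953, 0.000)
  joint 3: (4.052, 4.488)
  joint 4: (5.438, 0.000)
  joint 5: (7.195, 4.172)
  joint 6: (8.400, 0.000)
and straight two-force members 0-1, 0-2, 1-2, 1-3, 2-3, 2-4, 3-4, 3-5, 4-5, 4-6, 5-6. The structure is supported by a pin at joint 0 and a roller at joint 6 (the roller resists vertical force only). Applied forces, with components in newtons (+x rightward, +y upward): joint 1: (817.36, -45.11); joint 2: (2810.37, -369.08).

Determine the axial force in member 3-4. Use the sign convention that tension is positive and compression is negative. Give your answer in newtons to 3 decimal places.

N=7 nodes, M=11 members, R=3 reactions → 2N=14, M+R=14
member 0 (0-1): L=4.2886, (cx,cy)=(0.2840,0.9588)
member 1 (0-2): L=2.9530, (cx,cy)=(1.0000,0.0000)
member 2 (1-2): L=4.4630, (cx,cy)=(0.3887,-0.9213)
member 3 (1-3): L=2.8588, (cx,cy)=(0.9913,0.1315)
member 4 (2-3): L=4.6206, (cx,cy)=(0.2378,0.9713)
member 5 (2-4): L=2.4850, (cx,cy)=(1.0000,0.0000)
member 6 (3-4): L=4.6971, (cx,cy)=(0.2951,-0.9555)
member 7 (3-5): L=3.1588, (cx,cy)=(0.9950,-0.1000)
member 8 (4-5): L=4.5269, (cx,cy)=(0.3881,0.9216)
member 9 (4-6): L=2.9620, (cx,cy)=(1.0000,0.0000)
member 10 (5-6): L=4.3425, (cx,cy)=(0.2775,-0.9607)
solve A·x = −loads:
  F[0-1] = +127.4662 N (tension)
  F[0-2] = +3591.5285 N (tension)
  F[1-2] = -278.5090 N (compression)
  F[1-3] = -678.7851 N (compression)
  F[2-3] = +644.1687 N (tension)
  F[2-4] = +519.6745 N (tension)
  F[3-4] = -522.9582 N (compression)
  F[3-5] = -367.2056 N (compression)
  F[4-5] = +542.1766 N (tension)
  F[4-6] = +154.9307 N (tension)
  F[5-6] = -558.3335 N (compression)
  Rx@0 = -3627.7300 N
  Ry@0 = -122.2173 N
  Ry@6 = +536.4073 N

-522.958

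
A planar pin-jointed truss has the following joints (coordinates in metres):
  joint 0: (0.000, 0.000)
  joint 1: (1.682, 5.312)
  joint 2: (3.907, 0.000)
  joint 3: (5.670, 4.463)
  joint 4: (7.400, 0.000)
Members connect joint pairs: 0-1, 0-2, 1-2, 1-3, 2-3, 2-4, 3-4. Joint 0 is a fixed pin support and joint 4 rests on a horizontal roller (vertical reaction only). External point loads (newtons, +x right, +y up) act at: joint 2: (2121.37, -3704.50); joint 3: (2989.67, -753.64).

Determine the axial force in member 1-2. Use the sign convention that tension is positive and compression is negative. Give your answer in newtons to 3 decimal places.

154.651

N=5 nodes, M=7 members, R=3 reactions → 2N=10, M+R=10
member 0 (0-1): L=5.5719, (cx,cy)=(0.3019,0.9533)
member 1 (0-2): L=3.9070, (cx,cy)=(1.0000,0.0000)
member 2 (1-2): L=5.7592, (cx,cy)=(0.3863,-0.9224)
member 3 (1-3): L=4.0774, (cx,cy)=(0.9781,-0.2082)
member 4 (2-3): L=4.7986, (cx,cy)=(0.3674,0.9301)
member 5 (2-4): L=3.4930, (cx,cy)=(1.0000,0.0000)
member 6 (3-4): L=4.7866, (cx,cy)=(0.3614,-0.9324)
solve A·x = −loads:
  F[0-1] = -127.6749 N (compression)
  F[0-2] = +5149.5812 N (tension)
  F[1-2] = +154.6511 N (tension)
  F[1-3] = -100.4919 N (compression)
  F[2-3] = +3829.6922 N (tension)
  F[2-4] = +1680.9341 N (tension)
  F[3-4] = -4650.8159 N (compression)
  Rx@0 = -5111.0400 N
  Ry@0 = +121.7187 N
  Ry@4 = +4336.4213 N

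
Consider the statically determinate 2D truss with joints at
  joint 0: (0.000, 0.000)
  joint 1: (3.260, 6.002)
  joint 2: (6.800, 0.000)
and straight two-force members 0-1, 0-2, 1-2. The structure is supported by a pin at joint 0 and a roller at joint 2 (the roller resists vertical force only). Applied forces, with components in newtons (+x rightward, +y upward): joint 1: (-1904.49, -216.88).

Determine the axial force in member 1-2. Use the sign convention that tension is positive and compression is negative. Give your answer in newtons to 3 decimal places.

N=3 nodes, M=3 members, R=3 reactions → 2N=6, M+R=6
member 0 (0-1): L=6.8302, (cx,cy)=(0.4773,0.8787)
member 1 (0-2): L=6.8000, (cx,cy)=(1.0000,0.0000)
member 2 (1-2): L=6.9682, (cx,cy)=(0.5080,-0.8613)
solve A·x = −loads:
  F[0-1] = -2041.4322 N (compression)
  F[0-2] = -930.1304 N (compression)
  F[1-2] = +1830.8816 N (tension)
  Rx@0 = +1904.4900 N
  Ry@0 = +1793.8977 N
  Ry@2 = -1577.0177 N

1830.882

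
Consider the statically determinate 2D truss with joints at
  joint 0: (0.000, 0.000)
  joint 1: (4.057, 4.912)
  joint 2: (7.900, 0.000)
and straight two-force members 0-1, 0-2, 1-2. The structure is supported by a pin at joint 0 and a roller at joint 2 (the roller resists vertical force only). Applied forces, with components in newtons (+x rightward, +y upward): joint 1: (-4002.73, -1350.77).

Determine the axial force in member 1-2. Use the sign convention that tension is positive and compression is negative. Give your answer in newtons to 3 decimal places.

2279.221

N=3 nodes, M=3 members, R=3 reactions → 2N=6, M+R=6
member 0 (0-1): L=6.3708, (cx,cy)=(0.6368,0.7710)
member 1 (0-2): L=7.9000, (cx,cy)=(1.0000,0.0000)
member 2 (1-2): L=6.2367, (cx,cy)=(0.6162,-0.7876)
solve A·x = −loads:
  F[0-1] = -4080.1549 N (compression)
  F[0-2] = -1404.4364 N (compression)
  F[1-2] = +2279.2206 N (tension)
  Rx@0 = +4002.7300 N
  Ry@0 = +3145.8758 N
  Ry@2 = -1795.1058 N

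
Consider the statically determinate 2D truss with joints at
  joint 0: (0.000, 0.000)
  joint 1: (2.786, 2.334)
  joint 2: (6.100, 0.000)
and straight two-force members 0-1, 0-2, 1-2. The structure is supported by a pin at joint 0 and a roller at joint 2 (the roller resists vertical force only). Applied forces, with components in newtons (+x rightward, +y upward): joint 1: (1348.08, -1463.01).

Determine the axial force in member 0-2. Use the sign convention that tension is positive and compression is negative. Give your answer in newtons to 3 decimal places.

1681.130

N=3 nodes, M=3 members, R=3 reactions → 2N=6, M+R=6
member 0 (0-1): L=3.6345, (cx,cy)=(0.7665,0.6422)
member 1 (0-2): L=6.1000, (cx,cy)=(1.0000,0.0000)
member 2 (1-2): L=4.0534, (cx,cy)=(0.8176,-0.5758)
solve A·x = −loads:
  F[0-1] = -434.4789 N (compression)
  F[0-2] = +1681.1297 N (tension)
  F[1-2] = -2056.2197 N (compression)
  Rx@0 = -1348.0800 N
  Ry@0 = +279.0158 N
  Ry@2 = +1183.9942 N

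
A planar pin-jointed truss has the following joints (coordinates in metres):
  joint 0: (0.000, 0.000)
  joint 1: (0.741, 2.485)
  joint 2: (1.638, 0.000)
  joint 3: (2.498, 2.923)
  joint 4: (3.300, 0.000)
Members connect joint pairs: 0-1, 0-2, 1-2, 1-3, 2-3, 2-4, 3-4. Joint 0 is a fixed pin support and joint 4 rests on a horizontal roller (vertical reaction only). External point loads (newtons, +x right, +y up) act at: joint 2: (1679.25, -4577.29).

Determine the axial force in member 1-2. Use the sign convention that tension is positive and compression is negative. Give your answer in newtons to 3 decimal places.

N=5 nodes, M=7 members, R=3 reactions → 2N=10, M+R=10
member 0 (0-1): L=2.5931, (cx,cy)=(0.2858,0.9583)
member 1 (0-2): L=1.6380, (cx,cy)=(1.0000,0.0000)
member 2 (1-2): L=2.6419, (cx,cy)=(0.3395,-0.9406)
member 3 (1-3): L=1.8108, (cx,cy)=(0.9703,0.2419)
member 4 (2-3): L=3.0469, (cx,cy)=(0.2823,0.9593)
member 5 (2-4): L=1.6620, (cx,cy)=(1.0000,0.0000)
member 6 (3-4): L=3.0310, (cx,cy)=(0.2646,-0.9644)
solve A·x = −loads:
  F[0-1] = -2405.5969 N (compression)
  F[0-2] = +2366.6623 N (tension)
  F[1-2] = +2081.3977 N (tension)
  F[1-3] = -1436.7609 N (compression)
  F[2-3] = +2730.5587 N (tension)
  F[2-4] = +623.3815 N (tension)
  F[3-4] = -2355.9690 N (compression)
  Rx@0 = -1679.2500 N
  Ry@0 = +2305.2897 N
  Ry@4 = +2272.0003 N

2081.398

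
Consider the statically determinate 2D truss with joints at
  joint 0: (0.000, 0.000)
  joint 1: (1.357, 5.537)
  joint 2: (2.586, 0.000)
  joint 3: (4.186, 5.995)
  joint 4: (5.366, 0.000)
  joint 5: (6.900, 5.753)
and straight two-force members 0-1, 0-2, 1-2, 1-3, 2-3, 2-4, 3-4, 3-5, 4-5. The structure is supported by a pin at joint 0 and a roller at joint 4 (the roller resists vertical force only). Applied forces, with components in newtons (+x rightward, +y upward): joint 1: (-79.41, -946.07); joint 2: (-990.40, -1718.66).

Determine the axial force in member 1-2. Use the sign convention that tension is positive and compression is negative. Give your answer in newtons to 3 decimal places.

671.716

N=6 nodes, M=9 members, R=3 reactions → 2N=12, M+R=12
member 0 (0-1): L=5.7009, (cx,cy)=(0.2380,0.9713)
member 1 (0-2): L=2.5860, (cx,cy)=(1.0000,0.0000)
member 2 (1-2): L=5.6718, (cx,cy)=(0.2167,-0.9762)
member 3 (1-3): L=2.8658, (cx,cy)=(0.9871,0.1598)
member 4 (2-3): L=6.2048, (cx,cy)=(0.2579,0.9662)
member 5 (2-4): L=2.7800, (cx,cy)=(1.0000,0.0000)
member 6 (3-4): L=6.1100, (cx,cy)=(0.1931,-0.9812)
member 7 (3-5): L=2.7248, (cx,cy)=(0.9960,-0.0888)
member 8 (4-5): L=5.9540, (cx,cy)=(0.2576,0.9662)
solve A·x = −loads:
  F[0-1] = -1728.8509 N (compression)
  F[0-2] = -658.2843 N (compression)
  F[1-2] = +671.7155 N (tension)
  F[1-3] = -483.8875 N (compression)
  F[2-3] = +1100.1079 N (tension)
  F[2-4] = +193.9908 N (tension)
  F[3-4] = -1004.4821 N (compression)
  F[3-5] = -0.0000 N (tension)
  F[4-5] = +0.0000 N (tension)
  Rx@0 = +1069.8100 N
  Ry@0 = +1679.1581 N
  Ry@4 = +985.5719 N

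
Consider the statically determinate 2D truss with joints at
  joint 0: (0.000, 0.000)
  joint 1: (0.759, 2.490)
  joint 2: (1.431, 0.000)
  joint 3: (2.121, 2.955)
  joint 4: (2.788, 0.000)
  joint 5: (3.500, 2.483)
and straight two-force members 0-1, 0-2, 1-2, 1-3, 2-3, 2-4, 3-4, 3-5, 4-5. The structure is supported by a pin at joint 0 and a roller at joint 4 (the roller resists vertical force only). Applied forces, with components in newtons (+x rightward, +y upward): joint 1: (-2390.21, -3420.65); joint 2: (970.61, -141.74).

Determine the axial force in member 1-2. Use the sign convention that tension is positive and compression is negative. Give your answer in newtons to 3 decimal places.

1517.543

N=6 nodes, M=9 members, R=3 reactions → 2N=12, M+R=12
member 0 (0-1): L=2.6031, (cx,cy)=(0.2916,0.9565)
member 1 (0-2): L=1.4310, (cx,cy)=(1.0000,0.0000)
member 2 (1-2): L=2.5791, (cx,cy)=(0.2606,-0.9655)
member 3 (1-3): L=1.4392, (cx,cy)=(0.9464,0.3231)
member 4 (2-3): L=3.0345, (cx,cy)=(0.2274,0.9738)
member 5 (2-4): L=1.3570, (cx,cy)=(1.0000,0.0000)
member 6 (3-4): L=3.0293, (cx,cy)=(0.2202,-0.9755)
member 7 (3-5): L=1.4575, (cx,cy)=(0.9461,-0.3238)
member 8 (4-5): L=2.5831, (cx,cy)=(0.2756,0.9613)
solve A·x = −loads:
  F[0-1] = -4906.3247 N (compression)
  F[0-2] = +10.9583 N (tension)
  F[1-2] = +1517.5429 N (tension)
  F[1-3] = +596.2228 N (tension)
  F[2-3] = -1358.9834 N (compression)
  F[2-4] = -255.2310 N (compression)
  F[3-4] = +1159.1933 N (tension)
  F[3-5] = +0.0000 N (tension)
  F[4-5] = -0.0000 N (compression)
  Rx@0 = +1419.6000 N
  Ry@0 = +4693.1359 N
  Ry@4 = -1130.7459 N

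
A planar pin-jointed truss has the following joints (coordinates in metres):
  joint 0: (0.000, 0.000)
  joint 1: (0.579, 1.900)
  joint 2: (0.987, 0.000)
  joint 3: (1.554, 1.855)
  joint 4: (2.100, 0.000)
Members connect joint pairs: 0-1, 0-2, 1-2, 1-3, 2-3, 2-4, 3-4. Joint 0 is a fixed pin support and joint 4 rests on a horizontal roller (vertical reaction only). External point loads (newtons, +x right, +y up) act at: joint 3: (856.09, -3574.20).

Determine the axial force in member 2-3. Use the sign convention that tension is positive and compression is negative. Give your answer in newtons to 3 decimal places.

N=5 nodes, M=7 members, R=3 reactions → 2N=10, M+R=10
member 0 (0-1): L=1.9863, (cx,cy)=(0.2915,0.9566)
member 1 (0-2): L=0.9870, (cx,cy)=(1.0000,0.0000)
member 2 (1-2): L=1.9433, (cx,cy)=(0.2100,-0.9777)
member 3 (1-3): L=0.9760, (cx,cy)=(0.9989,-0.0461)
member 4 (2-3): L=1.9397, (cx,cy)=(0.2923,0.9563)
member 5 (2-4): L=1.1130, (cx,cy)=(1.0000,0.0000)
member 6 (3-4): L=1.9337, (cx,cy)=(0.2824,-0.9593)
solve A·x = −loads:
  F[0-1] = -180.9372 N (compression)
  F[0-2] = +908.8336 N (tension)
  F[1-2] = +181.3115 N (tension)
  F[1-3] = -90.9068 N (compression)
  F[2-3] = -185.3666 N (compression)
  F[2-4] = +1001.0846 N (tension)
  F[3-4] = -3545.3904 N (compression)
  Rx@0 = -856.0900 N
  Ry@0 = +173.0792 N
  Ry@4 = +3401.1208 N

-185.367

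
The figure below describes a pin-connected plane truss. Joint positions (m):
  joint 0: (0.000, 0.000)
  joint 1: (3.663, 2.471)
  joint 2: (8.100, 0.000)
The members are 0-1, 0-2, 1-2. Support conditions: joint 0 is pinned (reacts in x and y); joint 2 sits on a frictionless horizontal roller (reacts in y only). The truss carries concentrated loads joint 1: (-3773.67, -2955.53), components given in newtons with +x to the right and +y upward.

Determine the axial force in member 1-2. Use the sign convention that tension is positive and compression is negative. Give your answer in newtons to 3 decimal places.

N=3 nodes, M=3 members, R=3 reactions → 2N=6, M+R=6
member 0 (0-1): L=4.4185, (cx,cy)=(0.8290,0.5592)
member 1 (0-2): L=8.1000, (cx,cy)=(1.0000,0.0000)
member 2 (1-2): L=5.0787, (cx,cy)=(0.8737,-0.4865)
solve A·x = −loads:
  F[0-1] = -4953.5032 N (compression)
  F[0-2] = +332.8272 N (tension)
  F[1-2] = -380.9594 N (compression)
  Rx@0 = +3773.6700 N
  Ry@0 = +2770.1759 N
  Ry@2 = +185.3541 N

-380.959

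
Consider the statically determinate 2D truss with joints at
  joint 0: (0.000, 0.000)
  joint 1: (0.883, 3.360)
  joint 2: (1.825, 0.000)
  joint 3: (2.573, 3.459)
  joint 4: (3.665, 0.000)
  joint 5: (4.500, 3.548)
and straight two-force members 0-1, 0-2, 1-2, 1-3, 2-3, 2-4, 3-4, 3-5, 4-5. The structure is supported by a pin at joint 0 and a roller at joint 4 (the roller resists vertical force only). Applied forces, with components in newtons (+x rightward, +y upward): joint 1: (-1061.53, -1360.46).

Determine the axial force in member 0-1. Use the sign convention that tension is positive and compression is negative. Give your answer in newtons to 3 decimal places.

N=6 nodes, M=9 members, R=3 reactions → 2N=12, M+R=12
member 0 (0-1): L=3.4741, (cx,cy)=(0.2542,0.9672)
member 1 (0-2): L=1.8250, (cx,cy)=(1.0000,0.0000)
member 2 (1-2): L=3.4896, (cx,cy)=(0.2699,-0.9629)
member 3 (1-3): L=1.6929, (cx,cy)=(0.9983,0.0585)
member 4 (2-3): L=3.5390, (cx,cy)=(0.2114,0.9774)
member 5 (2-4): L=1.8400, (cx,cy)=(1.0000,0.0000)
member 6 (3-4): L=3.6273, (cx,cy)=(0.3011,-0.9536)
member 7 (3-5): L=1.9291, (cx,cy)=(0.9989,0.0461)
member 8 (4-5): L=3.6449, (cx,cy)=(0.2291,0.9734)
solve A·x = −loads:
  F[0-1] = -2073.9866 N (compression)
  F[0-2] = -534.3902 N (compression)
  F[1-2] = +691.4581 N (tension)
  F[1-3] = +348.3281 N (tension)
  F[2-3] = -681.1767 N (compression)
  F[2-4] = -203.7571 N (compression)
  F[3-4] = +676.8165 N (tension)
  F[3-5] = -0.0000 N (compression)
  F[4-5] = -0.0000 N (compression)
  Rx@0 = +1061.5300 N
  Ry@0 = +2005.8774 N
  Ry@4 = -645.4174 N

-2073.987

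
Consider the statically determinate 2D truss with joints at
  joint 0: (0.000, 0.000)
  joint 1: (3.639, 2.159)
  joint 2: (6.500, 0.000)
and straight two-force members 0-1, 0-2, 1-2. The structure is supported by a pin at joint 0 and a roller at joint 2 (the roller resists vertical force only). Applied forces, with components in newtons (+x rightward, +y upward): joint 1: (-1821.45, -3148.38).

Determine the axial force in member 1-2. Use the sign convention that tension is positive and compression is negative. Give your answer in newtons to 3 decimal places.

-1921.775

N=3 nodes, M=3 members, R=3 reactions → 2N=6, M+R=6
member 0 (0-1): L=4.2313, (cx,cy)=(0.8600,0.5102)
member 1 (0-2): L=6.5000, (cx,cy)=(1.0000,0.0000)
member 2 (1-2): L=3.5842, (cx,cy)=(0.7982,-0.6024)
solve A·x = −loads:
  F[0-1] = -3901.5695 N (compression)
  F[0-2] = +1534.0033 N (tension)
  F[1-2] = -1921.7751 N (compression)
  Rx@0 = +1821.4500 N
  Ry@0 = +1990.7732 N
  Ry@2 = +1157.6068 N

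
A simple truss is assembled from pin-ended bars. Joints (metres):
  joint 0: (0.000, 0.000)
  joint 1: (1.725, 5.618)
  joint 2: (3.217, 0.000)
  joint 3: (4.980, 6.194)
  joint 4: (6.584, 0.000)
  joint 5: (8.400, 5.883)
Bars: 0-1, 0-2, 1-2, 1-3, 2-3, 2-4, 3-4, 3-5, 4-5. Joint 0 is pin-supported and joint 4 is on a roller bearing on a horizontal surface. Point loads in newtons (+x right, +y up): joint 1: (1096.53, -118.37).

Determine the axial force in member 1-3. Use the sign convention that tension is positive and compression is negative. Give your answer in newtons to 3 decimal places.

-561.935

N=6 nodes, M=9 members, R=3 reactions → 2N=12, M+R=12
member 0 (0-1): L=5.8769, (cx,cy)=(0.2935,0.9560)
member 1 (0-2): L=3.2170, (cx,cy)=(1.0000,0.0000)
member 2 (1-2): L=5.8127, (cx,cy)=(0.2567,-0.9665)
member 3 (1-3): L=3.3056, (cx,cy)=(0.9847,0.1743)
member 4 (2-3): L=6.4400, (cx,cy)=(0.2738,0.9618)
member 5 (2-4): L=3.3670, (cx,cy)=(1.0000,0.0000)
member 6 (3-4): L=6.3983, (cx,cy)=(0.2507,-0.9681)
member 7 (3-5): L=3.4341, (cx,cy)=(0.9959,-0.0906)
member 8 (4-5): L=6.1569, (cx,cy)=(0.2950,0.9555)
solve A·x = −loads:
  F[0-1] = +887.3781 N (tension)
  F[0-2] = +836.0634 N (tension)
  F[1-2] = -1101.4813 N (compression)
  F[1-3] = -561.9349 N (compression)
  F[2-3] = +1106.8619 N (tension)
  F[2-4] = +250.3267 N (tension)
  F[3-4] = -998.5471 N (compression)
  F[3-5] = -0.0000 N (compression)
  F[4-5] = +0.0000 N (tension)
  Rx@0 = -1096.5300 N
  Ry@0 = -848.2907 N
  Ry@4 = +966.6607 N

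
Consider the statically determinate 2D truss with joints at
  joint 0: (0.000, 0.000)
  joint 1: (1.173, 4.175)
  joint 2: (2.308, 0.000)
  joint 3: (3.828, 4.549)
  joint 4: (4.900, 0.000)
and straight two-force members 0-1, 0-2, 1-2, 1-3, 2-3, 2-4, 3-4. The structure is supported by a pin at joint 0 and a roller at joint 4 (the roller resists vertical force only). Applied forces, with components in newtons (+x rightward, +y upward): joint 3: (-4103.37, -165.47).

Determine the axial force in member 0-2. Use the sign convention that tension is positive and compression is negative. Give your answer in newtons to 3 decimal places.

-3022.908

N=5 nodes, M=7 members, R=3 reactions → 2N=10, M+R=10
member 0 (0-1): L=4.3367, (cx,cy)=(0.2705,0.9627)
member 1 (0-2): L=2.3080, (cx,cy)=(1.0000,0.0000)
member 2 (1-2): L=4.3265, (cx,cy)=(0.2623,-0.9650)
member 3 (1-3): L=2.6812, (cx,cy)=(0.9902,0.1395)
member 4 (2-3): L=4.7962, (cx,cy)=(0.3169,0.9485)
member 5 (2-4): L=2.5920, (cx,cy)=(1.0000,0.0000)
member 6 (3-4): L=4.6736, (cx,cy)=(0.2294,-0.9733)
solve A·x = −loads:
  F[0-1] = -3994.5352 N (compression)
  F[0-2] = -3022.9076 N (compression)
  F[1-2] = +3686.3164 N (tension)
  F[1-3] = -2067.7272 N (compression)
  F[2-3] = -3750.5363 N (compression)
  F[2-4] = -867.2538 N (compression)
  F[3-4] = +3780.9717 N (tension)
  Rx@0 = +4103.3700 N
  Ry@0 = +3845.6355 N
  Ry@4 = -3680.1655 N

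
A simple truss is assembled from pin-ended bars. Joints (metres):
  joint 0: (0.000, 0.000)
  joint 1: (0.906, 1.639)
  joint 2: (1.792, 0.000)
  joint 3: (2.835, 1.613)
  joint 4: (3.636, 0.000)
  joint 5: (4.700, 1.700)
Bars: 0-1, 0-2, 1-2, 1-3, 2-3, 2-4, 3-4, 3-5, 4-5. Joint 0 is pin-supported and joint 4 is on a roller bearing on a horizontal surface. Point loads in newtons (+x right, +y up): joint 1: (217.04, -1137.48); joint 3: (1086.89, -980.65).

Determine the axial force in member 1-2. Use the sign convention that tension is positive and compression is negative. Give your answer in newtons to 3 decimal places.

-733.805

N=6 nodes, M=9 members, R=3 reactions → 2N=12, M+R=12
member 0 (0-1): L=1.8727, (cx,cy)=(0.4838,0.8752)
member 1 (0-2): L=1.7920, (cx,cy)=(1.0000,0.0000)
member 2 (1-2): L=1.8631, (cx,cy)=(0.4755,-0.8797)
member 3 (1-3): L=1.9292, (cx,cy)=(0.9999,-0.0135)
member 4 (2-3): L=1.9208, (cx,cy)=(0.5430,0.8397)
member 5 (2-4): L=1.8440, (cx,cy)=(1.0000,0.0000)
member 6 (3-4): L=1.8009, (cx,cy)=(0.4448,-0.8956)
member 7 (3-5): L=1.8670, (cx,cy)=(0.9989,0.0466)
member 8 (4-5): L=2.0055, (cx,cy)=(0.5305,0.8477)
solve A·x = −loads:
  F[0-1] = -559.9736 N (compression)
  F[0-2] = +1574.8357 N (tension)
  F[1-2] = -733.8053 N (compression)
  F[1-3] = -139.0050 N (compression)
  F[2-3] = +768.7214 N (tension)
  F[2-4] = +808.4726 N (tension)
  F[3-4] = -1817.7369 N (compression)
  F[3-5] = -0.0000 N (compression)
  F[4-5] = -0.0000 N (compression)
  Rx@0 = -1303.9300 N
  Ry@0 = +490.0822 N
  Ry@4 = +1628.0478 N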